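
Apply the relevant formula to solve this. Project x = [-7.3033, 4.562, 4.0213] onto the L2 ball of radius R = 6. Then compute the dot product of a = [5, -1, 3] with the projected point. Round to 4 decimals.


Step 1: Compute ||x|| (intermediates to 6 decimals).
||x|| = sqrt((-7.3033)^2 + 4.562^2 + 4.0213^2) = 9.50373
Step 2: Project.
Since ||x|| > R, scale = R/||x|| = 6/9.50373 = 0.631331, proj(x) = scale * x
proj(x) = [-4.6108, 2.880132, 2.538771]
Step 3: Dot product.
a^T * proj(x) = 5*(-4.6108) - 1*2.880132 + 3*2.538771 = -18.3178


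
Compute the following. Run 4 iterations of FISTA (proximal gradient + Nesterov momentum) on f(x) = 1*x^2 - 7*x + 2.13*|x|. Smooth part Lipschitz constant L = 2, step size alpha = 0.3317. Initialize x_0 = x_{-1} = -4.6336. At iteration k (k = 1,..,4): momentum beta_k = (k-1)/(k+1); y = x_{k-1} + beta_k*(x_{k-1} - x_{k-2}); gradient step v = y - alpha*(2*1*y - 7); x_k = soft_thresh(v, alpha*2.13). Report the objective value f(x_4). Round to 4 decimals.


FISTA on f(x) = 1*x^2 - 7*x + 2.13*|x|
L = 2, alpha = 0.3317
Iteration 1: beta = 0.0, y = -4.6336 + 0.0*(-4.6336 + 4.6336) = -4.6336
  grad(y) = -16.2672, v = y - alpha*grad = 0.7622
  prox(v) = soft_thresh(0.7622, 0.7065) = 0.0557
Iteration 2: beta = 0.3333, y = 0.0557 + 0.3333*(0.0557 + 4.6336) = 1.6188
  grad(y) = -3.7624, v = y - alpha*grad = 2.8668
  prox(v) = soft_thresh(2.8668, 0.7065) = 2.1603
Iteration 3: beta = 0.5, y = 2.1603 + 0.5*(2.1603 - 0.0557) = 3.2126
  grad(y) = -0.5749, v = y - alpha*grad = 3.4032
  prox(v) = soft_thresh(3.4032, 0.7065) = 2.6967
Iteration 4: beta = 0.6, y = 2.6967 + 0.6*(2.6967 - 2.1603) = 3.0186
  grad(y) = -0.9628, v = y - alpha*grad = 3.338
  prox(v) = soft_thresh(3.338, 0.7065) = 2.6314
f(x_4) = 1*2.6314^2 - 7*2.6314 + 2.13*|2.6314| = -5.8906


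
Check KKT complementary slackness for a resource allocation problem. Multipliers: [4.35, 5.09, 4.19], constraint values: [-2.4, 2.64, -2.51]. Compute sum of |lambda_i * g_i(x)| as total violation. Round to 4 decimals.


KKT complementary slackness check:
lambda_1 * g_1 = 4.35 * -2.4 = -10.44
lambda_2 * g_2 = 5.09 * 2.64 = 13.4376
lambda_3 * g_3 = 4.19 * -2.51 = -10.5169
Total violation = 10.44 + 13.4376 + 10.5169 = 34.3945


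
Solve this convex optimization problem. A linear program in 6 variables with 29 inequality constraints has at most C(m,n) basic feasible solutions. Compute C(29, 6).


Each vertex corresponds to some choice of n active constraints out of m, so the number of vertices is at most C(m, n) = m! / (n!(m-n)!).
m = 29, n = 6
Numerator: 29 * 28 * 27 * 26 * 25 * 24
Denominator: 6! = 720
C(29, 6) = 475020


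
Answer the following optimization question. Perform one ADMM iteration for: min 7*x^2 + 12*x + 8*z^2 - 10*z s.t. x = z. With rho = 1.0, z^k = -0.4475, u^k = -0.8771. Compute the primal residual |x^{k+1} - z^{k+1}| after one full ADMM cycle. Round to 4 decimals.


ADMM iteration with rho = 1.0, z^k = -0.4475, u^k = -0.8771
Step 1: x-update.
Minimize 7*x^2 + 12*x + (1.0/2)*(x + 0.4475 - 0.8771)^2
FOC: (2*7 + 1.0)*x = -12 + 1.0*(-0.4475 + 0.8771)
x^{k+1} = -0.7714
Step 2: z-update.
Minimize 8*z^2 - 10*z + (1.0/2)*(-0.7714 - z - 0.8771)^2
FOC: (2*8 + 1.0)*z = 10 + 1.0*(-0.7714 - 0.8771)
z^{k+1} = 0.4913
Step 3: u-update.
u^{k+1} = -0.8771 - 0.7714 - 0.4913 = -2.1397
Step 4: Primal residual = |-0.7714 - 0.4913| = 1.2626


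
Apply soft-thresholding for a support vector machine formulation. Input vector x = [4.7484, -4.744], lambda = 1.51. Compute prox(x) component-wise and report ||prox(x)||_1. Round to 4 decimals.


Soft-thresholding with lambda = 1.51:
prox(4.7484) = sign(4.7484)*max(|4.7484| - 1.51, 0) = 3.2384
prox(-4.744) = sign(-4.744)*max(|-4.744| - 1.51, 0) = -3.234
prox(x) = [3.2384, -3.234]
||prox(x)||_1 = 3.2384 + 3.234 = 6.4724


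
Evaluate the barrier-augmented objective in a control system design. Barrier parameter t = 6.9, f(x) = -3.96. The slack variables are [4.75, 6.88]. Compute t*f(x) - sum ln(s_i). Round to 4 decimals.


Step 1: Compute log-barrier.
ln values: [1.5581, 1.9286]
phi = -(1.5581 + 1.9286) = -3.4868
Step 2: Compute augmented objective.
t*f(x) = 6.9*-3.96 = -27.324
Total = -27.324 - 3.4868 = -30.8108


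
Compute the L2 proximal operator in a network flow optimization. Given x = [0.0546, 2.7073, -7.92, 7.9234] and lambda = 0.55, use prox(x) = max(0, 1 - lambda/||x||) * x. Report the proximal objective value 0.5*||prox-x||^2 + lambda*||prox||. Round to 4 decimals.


Step 1: Compute ||x||.
||x|| = 11.5256
Step 2: Compute scaling factor.
scale = max(0, 1 - 0.55/11.5256) = 0.9523
Step 3: prox(x) = [0.052, 2.5781, -7.5421, 7.5453]
||prox(x)|| = 10.9756
Step 4: Proximal objective.
0.5*||prox-x||^2 = 0.1513
lambda*||prox|| = 6.0366
Total = 6.1878


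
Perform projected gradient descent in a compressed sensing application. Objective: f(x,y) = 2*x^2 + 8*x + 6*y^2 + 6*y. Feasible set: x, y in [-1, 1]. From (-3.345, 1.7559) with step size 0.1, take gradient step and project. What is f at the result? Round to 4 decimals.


Step 1: Compute gradient at (-3.345, 1.7559).
grad_x = 2*2*-3.345 + 8 = -5.38
grad_y = 2*6*1.7559 + 6 = 27.0708
Step 2: Gradient step.
x_raw = -3.345 - 0.1*-5.38 = -2.807
y_raw = 1.7559 - 0.1*27.0708 = -0.9512
Step 3: Project onto [-1, 1].
x_proj = clip(-2.807) = -1.0
y_proj = clip(-0.9512) = -0.9512
Step 4: Evaluate f.
f(-1.0, -0.9512) = -6.2786


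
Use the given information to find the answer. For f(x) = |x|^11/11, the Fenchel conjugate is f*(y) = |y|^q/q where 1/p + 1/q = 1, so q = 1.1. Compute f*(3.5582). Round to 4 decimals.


The conjugate exponent q satisfies 1/p + 1/q = 1.
p = 11, so q = 11/(11 - 1) = 1.1
|y|^q = 3.5582^1.1 = 4.0397
f*(3.5582) = 4.0397 / 1.1 = 3.6725


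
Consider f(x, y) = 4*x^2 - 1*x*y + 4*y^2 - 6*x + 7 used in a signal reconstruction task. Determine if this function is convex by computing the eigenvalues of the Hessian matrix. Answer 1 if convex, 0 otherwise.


The Hessian of f(x,y) = 4*x^2 - 1*x*y + 4*y^2 - 6*x + 7 is:
H = [[8, -1], [-1, 8]]
Trace = 8 + 8 = 16
Determinant = 8*8 - (-1)^2 = 63
Discriminant = (16)^2 - 4*63 = 4.0
Eigenvalues: lambda_1 = 7.0, lambda_2 = 9.0
The function is convex.

1


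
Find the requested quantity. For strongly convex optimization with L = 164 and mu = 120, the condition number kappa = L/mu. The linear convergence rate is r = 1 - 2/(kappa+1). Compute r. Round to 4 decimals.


Step 1: Compute the condition number.
kappa = L/mu = 164/120 = 1.3667
Step 2: Compute the convergence rate.
r = 1 - 2/(kappa + 1) = 1 - 2*mu/(L + mu) = (L - mu)/(L + mu) = 44/284 = 0.1549


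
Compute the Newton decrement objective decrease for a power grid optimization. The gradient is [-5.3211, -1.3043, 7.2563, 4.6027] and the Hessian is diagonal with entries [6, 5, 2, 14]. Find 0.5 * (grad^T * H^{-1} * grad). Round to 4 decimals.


Step 1: H is diagonal, so H^(-1) * g = [-0.8869, -0.2609, 3.6282, 0.3288].
Step 2: g^T H^(-1) g = sum_i g_i^2 / H_ii
  = (-5.3211)^2/6 + (-1.3043)^2/5 + (7.2563)^2/2 + (4.6027)^2/14
  = 4.719 + 0.3402 + 26.3269 + 1.5132 = 32.8994
Step 3: Objective decrease = 0.5 * g^T H^(-1) g = 16.4497


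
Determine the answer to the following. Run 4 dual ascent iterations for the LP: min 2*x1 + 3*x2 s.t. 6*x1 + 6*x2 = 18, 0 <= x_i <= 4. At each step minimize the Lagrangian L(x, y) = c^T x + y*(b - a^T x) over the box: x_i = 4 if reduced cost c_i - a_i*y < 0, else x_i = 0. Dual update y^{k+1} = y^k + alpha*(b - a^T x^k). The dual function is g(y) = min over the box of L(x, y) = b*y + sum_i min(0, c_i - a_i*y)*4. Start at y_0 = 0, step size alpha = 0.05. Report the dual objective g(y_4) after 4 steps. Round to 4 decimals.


Dual ascent for LP: min 2*x1 + 3*x2, 6*x1 + 6*x2 = 18, 0 <= x_i <= 4
Step 1: y^k = 0.0, reduced costs: (2.0, 3.0)
  x^k = (0.0, 0.0), subgradient = b - a^T x = 18.0
  y^{k+1} = 0.0 + 0.05*18.0 = 0.9
Step 2: y^k = 0.9, reduced costs: (-3.4, -2.4)
  x^k = (4.0, 4.0), subgradient = b - a^T x = -30.0
  y^{k+1} = 0.9 + 0.05*-30.0 = -0.6
Step 3: y^k = -0.6, reduced costs: (5.6, 6.6)
  x^k = (0.0, 0.0), subgradient = b - a^T x = 18.0
  y^{k+1} = -0.6 + 0.05*18.0 = 0.3
Step 4: y^k = 0.3, reduced costs: (0.2, 1.2)
  x^k = (0.0, 0.0), subgradient = b - a^T x = 18.0
  y^{k+1} = 0.3 + 0.05*18.0 = 1.2
Dual objective at y_4 = 1.2: reduced costs (-5.2, -4.2), box minimizer x = (4.0, 4.0)
g(y_4) = b*y + (c1 - a1*y)*x1 + (c2 - a2*y)*x2 = 18*1.2 + (-5.2)*4.0 + (-4.2)*4.0 = 21.6 - 20.8 - 16.8 = -16.0


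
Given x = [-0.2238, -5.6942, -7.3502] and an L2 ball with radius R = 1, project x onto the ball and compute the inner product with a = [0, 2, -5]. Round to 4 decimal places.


Step 1: Compute ||x|| (intermediates to 6 decimals).
||x|| = sqrt((-0.2238)^2 + (-5.6942)^2 + (-7.3502)^2) = 9.300508
Step 2: Project.
Since ||x|| > R, scale = R/||x|| = 1/9.300508 = 0.107521, proj(x) = scale * x
proj(x) = [-0.024063, -0.612246, -0.790301]
Step 3: Dot product.
a^T * proj(x) = 0*(-0.024063) + 2*(-0.612246) - 5*(-0.790301) = 2.727


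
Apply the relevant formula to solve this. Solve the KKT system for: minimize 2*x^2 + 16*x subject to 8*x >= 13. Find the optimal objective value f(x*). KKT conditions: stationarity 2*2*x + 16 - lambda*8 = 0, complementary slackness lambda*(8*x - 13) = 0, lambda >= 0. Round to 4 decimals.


Step 1: Try lambda = 0 (constraint inactive).
x_unc = -16/(2*2) = -4.0
Check: 8*-4.0 = -32.0 < 13 -- violated!
Step 2: Constraint must be active: 8*x = 13
x* = 13/8 = 1.625
lambda = (2*2*1.625 + 16)/8 = 2.8125
Step 3: Compute optimal value.
f(x*) = 2*1.625^2 + 16*1.625 = 31.2813


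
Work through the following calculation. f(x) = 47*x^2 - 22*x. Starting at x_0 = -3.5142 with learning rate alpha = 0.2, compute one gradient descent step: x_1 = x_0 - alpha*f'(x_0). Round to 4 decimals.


We compute the gradient at x_0 and apply the update.
f'(x) = 94*x - 22
f'(-3.5142) = 94*-3.5142 - 22 = -352.3348
x_1 = -3.5142 - 0.2*-352.3348 = 66.9528


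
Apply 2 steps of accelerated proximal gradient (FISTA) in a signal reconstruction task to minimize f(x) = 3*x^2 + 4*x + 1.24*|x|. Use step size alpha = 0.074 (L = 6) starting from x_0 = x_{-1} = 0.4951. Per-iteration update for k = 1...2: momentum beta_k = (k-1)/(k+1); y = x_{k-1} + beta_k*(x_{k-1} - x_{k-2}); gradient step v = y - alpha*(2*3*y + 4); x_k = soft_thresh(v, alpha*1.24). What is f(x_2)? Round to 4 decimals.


FISTA on f(x) = 3*x^2 + 4*x + 1.24*|x|
L = 6, alpha = 0.074
Iteration 1: beta = 0.0, y = 0.4951 + 0.0*(0.4951 - 0.4951) = 0.4951
  grad(y) = 6.9706, v = y - alpha*grad = -0.0207
  prox(v) = soft_thresh(-0.0207, 0.0918) = 0.0
Iteration 2: beta = 0.3333, y = 0.0 + 0.3333*(0.0 - 0.4951) = -0.165
  grad(y) = 3.0098, v = y - alpha*grad = -0.3878
  prox(v) = soft_thresh(-0.3878, 0.0918) = -0.296
f(x_2) = 3*(-0.296)^2 + 4*(-0.296) + 1.24*|-0.296| = -0.5541


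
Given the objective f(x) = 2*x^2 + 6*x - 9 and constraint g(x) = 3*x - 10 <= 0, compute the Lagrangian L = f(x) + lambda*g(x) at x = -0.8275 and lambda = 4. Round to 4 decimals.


Step 1: Evaluate f(x).
f(-0.8275) = 2*(-0.8275)^2 + 6*(-0.8275) - 9 = -12.5955
Step 2: Evaluate g(x).
g(-0.8275) = 3*-0.8275 - 10 = -12.4825
Step 3: Compute Lagrangian.
L = -12.5955 + 4*-12.4825 = -62.5255


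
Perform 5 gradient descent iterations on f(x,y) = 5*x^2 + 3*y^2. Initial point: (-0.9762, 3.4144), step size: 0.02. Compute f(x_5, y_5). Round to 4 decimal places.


Gradient descent on f(x,y) = 5*x^2 + 3*y^2.
Starting point: (-0.9762, 3.4144), alpha = 0.02
Step 1: grad_x = 2*5*-0.9762 = -9.762, grad_y = 2*3*3.4144 = 20.4864
  x_1 = -0.9762 - 0.02*-9.762 = -0.781
  y_1 = 3.4144 - 0.02*20.4864 = 3.0047
Step 2: grad_x = 2*5*-0.781 = -7.8096, grad_y = 2*3*3.0047 = 18.028
  x_2 = -0.781 - 0.02*-7.8096 = -0.6248
  y_2 = 3.0047 - 0.02*18.028 = 2.6441
Step 3: grad_x = 2*5*-0.6248 = -6.2477, grad_y = 2*3*2.6441 = 15.8647
  x_3 = -0.6248 - 0.02*-6.2477 = -0.4998
  y_3 = 2.6441 - 0.02*15.8647 = 2.3268
Step 4: grad_x = 2*5*-0.4998 = -4.9981, grad_y = 2*3*2.3268 = 13.9609
  x_4 = -0.4998 - 0.02*-4.9981 = -0.3999
  y_4 = 2.3268 - 0.02*13.9609 = 2.0476
Step 5: grad_x = 2*5*-0.3999 = -3.9985, grad_y = 2*3*2.0476 = 12.2856
  x_5 = -0.3999 - 0.02*-3.9985 = -0.3199
  y_5 = 2.0476 - 0.02*12.2856 = 1.8019
f(-0.3199, 1.8019) = 5*(-0.3199)^2 + 3*1.8019^2 = 10.252


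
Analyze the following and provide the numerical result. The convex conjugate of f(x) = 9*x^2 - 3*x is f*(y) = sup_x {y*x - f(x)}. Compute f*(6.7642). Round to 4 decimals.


f*(y) = sup_x {y*x - a*x^2 - b*x} = sup_x {(y-b)*x - a*x^2}
FOC: (y - b) - 2a*x = 0 => x* = (y - b)/(2a)
x* = (6.7642 + 3)/(2*9) = 0.5425
f*(6.7642) = (y-b)^2/(4a) = (6.7642 + 3)^2/(4*9)
= 95.3396/36 = 2.6483


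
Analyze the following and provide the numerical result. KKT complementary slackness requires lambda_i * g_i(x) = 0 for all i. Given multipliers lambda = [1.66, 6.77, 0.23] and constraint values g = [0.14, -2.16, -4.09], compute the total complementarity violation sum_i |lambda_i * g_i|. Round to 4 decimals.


KKT complementary slackness check:
lambda_1 * g_1 = 1.66 * 0.14 = 0.2324
lambda_2 * g_2 = 6.77 * -2.16 = -14.6232
lambda_3 * g_3 = 0.23 * -4.09 = -0.9407
Total violation = 0.2324 + 14.6232 + 0.9407 = 15.7963


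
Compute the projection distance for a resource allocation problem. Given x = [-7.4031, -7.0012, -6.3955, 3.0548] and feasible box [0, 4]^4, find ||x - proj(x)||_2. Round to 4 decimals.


Project each component onto [0, 4].
clip(-7.4031) = 0.0, clip(-7.0012) = 0.0, clip(-6.3955) = 0.0, clip(3.0548) = 3.0548
Projection = [0.0, 0.0, 0.0, 3.0548]
Squared diffs: [54.8059, 49.0168, 40.9024, 0.0]
Distance = sqrt(144.7251) = 12.0302


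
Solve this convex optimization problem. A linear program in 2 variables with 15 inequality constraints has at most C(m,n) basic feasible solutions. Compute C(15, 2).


Each vertex corresponds to some choice of n active constraints out of m, so the number of vertices is at most C(m, n) = m! / (n!(m-n)!).
m = 15, n = 2
Numerator: 15 * 14
Denominator: 2! = 2
C(15, 2) = 105


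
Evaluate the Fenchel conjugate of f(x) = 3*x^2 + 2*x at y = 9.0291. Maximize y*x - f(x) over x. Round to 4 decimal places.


f*(y) = sup_x {y*x - a*x^2 - b*x} = sup_x {(y-b)*x - a*x^2}
FOC: (y - b) - 2a*x = 0 => x* = (y - b)/(2a)
x* = (9.0291 - 2)/(2*3) = 1.1715
f*(9.0291) = (y-b)^2/(4a) = (9.0291 - 2)^2/(4*3)
= 49.4082/12 = 4.1174


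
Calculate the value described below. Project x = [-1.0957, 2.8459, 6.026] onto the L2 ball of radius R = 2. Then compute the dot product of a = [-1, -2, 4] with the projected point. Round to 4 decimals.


Step 1: Compute ||x|| (intermediates to 6 decimals).
||x|| = sqrt((-1.0957)^2 + 2.8459^2 + 6.026^2) = 6.753694
Step 2: Project.
Since ||x|| > R, scale = R/||x|| = 2/6.753694 = 0.296134, proj(x) = scale * x
proj(x) = [-0.324474, 0.842768, 1.784503]
Step 3: Dot product.
a^T * proj(x) = -1*(-0.324474) - 2*0.842768 + 4*1.784503 = 5.777


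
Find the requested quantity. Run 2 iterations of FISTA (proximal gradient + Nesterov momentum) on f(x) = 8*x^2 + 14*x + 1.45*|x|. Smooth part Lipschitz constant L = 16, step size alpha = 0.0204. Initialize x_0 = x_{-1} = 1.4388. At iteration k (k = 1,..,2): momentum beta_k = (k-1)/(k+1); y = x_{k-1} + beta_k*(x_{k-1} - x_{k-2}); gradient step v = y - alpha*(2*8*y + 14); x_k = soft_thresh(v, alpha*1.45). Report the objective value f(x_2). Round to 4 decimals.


FISTA on f(x) = 8*x^2 + 14*x + 1.45*|x|
L = 16, alpha = 0.0204
Iteration 1: beta = 0.0, y = 1.4388 + 0.0*(1.4388 - 1.4388) = 1.4388
  grad(y) = 37.0208, v = y - alpha*grad = 0.6836
  prox(v) = soft_thresh(0.6836, 0.0296) = 0.654
Iteration 2: beta = 0.3333, y = 0.654 + 0.3333*(0.654 - 1.4388) = 0.3924
  grad(y) = 20.2783, v = y - alpha*grad = -0.0213
  prox(v) = soft_thresh(-0.0213, 0.0296) = 0.0
f(x_2) = 8*0.0^2 + 14*0.0 + 1.45*|0.0| = 0.0


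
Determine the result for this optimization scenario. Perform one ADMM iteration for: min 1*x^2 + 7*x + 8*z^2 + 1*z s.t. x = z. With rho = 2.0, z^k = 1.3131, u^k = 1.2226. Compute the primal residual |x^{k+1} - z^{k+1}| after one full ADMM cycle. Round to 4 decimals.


ADMM iteration with rho = 2.0, z^k = 1.3131, u^k = 1.2226
Step 1: x-update.
Minimize 1*x^2 + 7*x + (2.0/2)*(x - 1.3131 + 1.2226)^2
FOC: (2*1 + 2.0)*x = -7 + 2.0*(1.3131 - 1.2226)
x^{k+1} = -1.7048
Step 2: z-update.
Minimize 8*z^2 + 1*z + (2.0/2)*(-1.7048 - z + 1.2226)^2
FOC: (2*8 + 2.0)*z = -1 + 2.0*(-1.7048 + 1.2226)
z^{k+1} = -0.1091
Step 3: u-update.
u^{k+1} = 1.2226 - 1.7048 + 0.1091 = -0.373
Step 4: Primal residual = |-1.7048 + 0.1091| = 1.5956


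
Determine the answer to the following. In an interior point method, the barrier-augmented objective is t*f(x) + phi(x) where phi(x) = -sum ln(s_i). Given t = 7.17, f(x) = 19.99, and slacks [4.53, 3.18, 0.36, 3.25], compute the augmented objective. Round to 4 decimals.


Step 1: Compute log-barrier.
ln values: [1.5107, 1.1569, -1.0217, 1.1787]
phi = -(1.5107 + 1.1569 - 1.0217 + 1.1787) = -2.8246
Step 2: Compute augmented objective.
t*f(x) = 7.17*19.99 = 143.3283
Total = 143.3283 - 2.8246 = 140.5037


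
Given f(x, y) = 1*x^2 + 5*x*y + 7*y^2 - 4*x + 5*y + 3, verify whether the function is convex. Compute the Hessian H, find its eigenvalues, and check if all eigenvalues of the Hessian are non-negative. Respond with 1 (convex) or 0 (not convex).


The Hessian of f(x,y) = 1*x^2 + 5*x*y + 7*y^2 - 4*x + 5*y + 3 is:
H = [[2, 5], [5, 14]]
Trace = 2 + 14 = 16
Determinant = 2*14 - (5)^2 = 3
Discriminant = (16)^2 - 4*3 = 244.0
Eigenvalues: lambda_1 = 0.1898, lambda_2 = 15.8102
The function is convex.

1


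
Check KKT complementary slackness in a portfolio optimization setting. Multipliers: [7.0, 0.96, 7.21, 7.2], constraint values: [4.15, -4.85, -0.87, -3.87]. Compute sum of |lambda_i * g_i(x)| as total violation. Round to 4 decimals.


KKT complementary slackness check:
lambda_1 * g_1 = 7.0 * 4.15 = 29.05
lambda_2 * g_2 = 0.96 * -4.85 = -4.656
lambda_3 * g_3 = 7.21 * -0.87 = -6.2727
lambda_4 * g_4 = 7.2 * -3.87 = -27.864
Total violation = 29.05 + 4.656 + 6.2727 + 27.864 = 67.8427


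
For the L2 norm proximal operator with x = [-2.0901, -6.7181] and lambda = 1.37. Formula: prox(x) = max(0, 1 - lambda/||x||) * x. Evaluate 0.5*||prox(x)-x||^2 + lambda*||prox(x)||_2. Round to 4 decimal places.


Step 1: Compute ||x||.
||x|| = 7.0357
Step 2: Compute scaling factor.
scale = max(0, 1 - 1.37/7.0357) = 0.8053
Step 3: prox(x) = [-1.6831, -5.4099]
||prox(x)|| = 5.6657
Step 4: Proximal objective.
0.5*||prox-x||^2 = 0.9385
lambda*||prox|| = 7.762
Total = 8.7005


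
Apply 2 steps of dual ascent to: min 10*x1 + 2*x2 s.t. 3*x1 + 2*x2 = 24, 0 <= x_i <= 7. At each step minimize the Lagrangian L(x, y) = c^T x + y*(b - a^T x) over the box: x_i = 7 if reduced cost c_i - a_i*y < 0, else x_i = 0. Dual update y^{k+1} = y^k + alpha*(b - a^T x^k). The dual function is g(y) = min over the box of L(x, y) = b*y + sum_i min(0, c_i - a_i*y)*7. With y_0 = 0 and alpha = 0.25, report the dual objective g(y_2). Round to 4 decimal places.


Dual ascent for LP: min 10*x1 + 2*x2, 3*x1 + 2*x2 = 24, 0 <= x_i <= 7
Step 1: y^k = 0.0, reduced costs: (10.0, 2.0)
  x^k = (0.0, 0.0), subgradient = b - a^T x = 24.0
  y^{k+1} = 0.0 + 0.25*24.0 = 6.0
Step 2: y^k = 6.0, reduced costs: (-8.0, -10.0)
  x^k = (7.0, 7.0), subgradient = b - a^T x = -11.0
  y^{k+1} = 6.0 + 0.25*-11.0 = 3.25
Dual objective at y_2 = 3.25: reduced costs (0.25, -4.5), box minimizer x = (0.0, 7.0)
g(y_2) = b*y + (c1 - a1*y)*x1 + (c2 - a2*y)*x2 = 24*3.25 + 0.25*0.0 + (-4.5)*7.0 = 78.0 + 0.0 - 31.5 = 46.5


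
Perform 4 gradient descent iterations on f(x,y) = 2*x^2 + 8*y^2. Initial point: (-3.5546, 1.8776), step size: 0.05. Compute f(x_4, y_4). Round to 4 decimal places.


Gradient descent on f(x,y) = 2*x^2 + 8*y^2.
Starting point: (-3.5546, 1.8776), alpha = 0.05
Step 1: grad_x = 2*2*-3.5546 = -14.2184, grad_y = 2*8*1.8776 = 30.0416
  x_1 = -3.5546 - 0.05*-14.2184 = -2.8437
  y_1 = 1.8776 - 0.05*30.0416 = 0.3755
Step 2: grad_x = 2*2*-2.8437 = -11.3747, grad_y = 2*8*0.3755 = 6.0083
  x_2 = -2.8437 - 0.05*-11.3747 = -2.2749
  y_2 = 0.3755 - 0.05*6.0083 = 0.0751
Step 3: grad_x = 2*2*-2.2749 = -9.0998, grad_y = 2*8*0.0751 = 1.2017
  x_3 = -2.2749 - 0.05*-9.0998 = -1.82
  y_3 = 0.0751 - 0.05*1.2017 = 0.015
Step 4: grad_x = 2*2*-1.82 = -7.2798, grad_y = 2*8*0.015 = 0.2403
  x_4 = -1.82 - 0.05*-7.2798 = -1.456
  y_4 = 0.015 - 0.05*0.2403 = 0.003
f(-1.456, 0.003) = 2*(-1.456)^2 + 8*0.003^2 = 4.2397


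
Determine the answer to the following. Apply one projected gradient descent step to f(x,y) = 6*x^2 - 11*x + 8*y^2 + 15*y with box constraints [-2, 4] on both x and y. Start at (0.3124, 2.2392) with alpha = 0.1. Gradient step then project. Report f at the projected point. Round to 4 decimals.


Step 1: Compute gradient at (0.3124, 2.2392).
grad_x = 2*6*0.3124 - 11 = -7.2512
grad_y = 2*8*2.2392 + 15 = 50.8272
Step 2: Gradient step.
x_raw = 0.3124 - 0.1*-7.2512 = 1.0375
y_raw = 2.2392 - 0.1*50.8272 = -2.8435
Step 3: Project onto [-2, 4].
x_proj = clip(1.0375) = 1.0375
y_proj = clip(-2.8435) = -2.0
Step 4: Evaluate f.
f(1.0375, -2.0) = -2.954


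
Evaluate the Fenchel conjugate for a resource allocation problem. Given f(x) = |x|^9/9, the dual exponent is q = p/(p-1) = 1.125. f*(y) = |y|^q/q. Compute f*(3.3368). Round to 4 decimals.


The conjugate exponent q satisfies 1/p + 1/q = 1.
p = 9, so q = 9/(9 - 1) = 1.125
|y|^q = 3.3368^1.125 = 3.8792
f*(3.3368) = 3.8792 / 1.125 = 3.4482


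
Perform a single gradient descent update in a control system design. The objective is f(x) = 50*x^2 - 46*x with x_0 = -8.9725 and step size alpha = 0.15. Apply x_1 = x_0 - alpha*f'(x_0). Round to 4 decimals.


We compute the gradient at x_0 and apply the update.
f'(x) = 100*x - 46
f'(-8.9725) = 100*-8.9725 - 46 = -943.25
x_1 = -8.9725 - 0.15*-943.25 = 132.515


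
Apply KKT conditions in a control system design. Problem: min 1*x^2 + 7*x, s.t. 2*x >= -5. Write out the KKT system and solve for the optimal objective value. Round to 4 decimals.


Step 1: Try lambda = 0 (constraint inactive).
x_unc = -7/(2*1) = -3.5
Check: 2*-3.5 = -7.0 < -5 -- violated!
Step 2: Constraint must be active: 2*x = -5
x* = -5/2 = -2.5
lambda = (2*1*(-2.5) + 7)/2 = 1.0
Step 3: Compute optimal value.
f(x*) = 1*(-2.5)^2 + 7*(-2.5) = -11.25


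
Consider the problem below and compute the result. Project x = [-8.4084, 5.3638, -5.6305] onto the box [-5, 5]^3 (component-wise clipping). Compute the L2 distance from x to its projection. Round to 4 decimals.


Project each component onto [-5, 5].
clip(-8.4084) = -5.0, clip(5.3638) = 5.0, clip(-5.6305) = -5.0
Projection = [-5.0, 5.0, -5.0]
Squared diffs: [11.6172, 0.1324, 0.3975]
Distance = sqrt(12.1471) = 3.4853


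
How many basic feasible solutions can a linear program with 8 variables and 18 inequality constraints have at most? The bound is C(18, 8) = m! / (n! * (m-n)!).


Each vertex corresponds to some choice of n active constraints out of m, so the number of vertices is at most C(m, n) = m! / (n!(m-n)!).
m = 18, n = 8
Numerator: 18 * 17 * 16 * 15 * 14 * 13 * 12 * 11
Denominator: 8! = 40320
C(18, 8) = 43758


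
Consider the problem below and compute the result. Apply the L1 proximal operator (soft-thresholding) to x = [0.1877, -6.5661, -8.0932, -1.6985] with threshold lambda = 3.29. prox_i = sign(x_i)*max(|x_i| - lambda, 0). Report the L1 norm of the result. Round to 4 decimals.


Soft-thresholding with lambda = 3.29:
prox(0.1877) = sign(0.1877)*max(|0.1877| - 3.29, 0) = 0.0
prox(-6.5661) = sign(-6.5661)*max(|-6.5661| - 3.29, 0) = -3.2761
prox(-8.0932) = sign(-8.0932)*max(|-8.0932| - 3.29, 0) = -4.8032
prox(-1.6985) = sign(-1.6985)*max(|-1.6985| - 3.29, 0) = 0.0
prox(x) = [0.0, -3.2761, -4.8032, 0.0]
||prox(x)||_1 = 0.0 + 3.2761 + 4.8032 + 0.0 = 8.0793


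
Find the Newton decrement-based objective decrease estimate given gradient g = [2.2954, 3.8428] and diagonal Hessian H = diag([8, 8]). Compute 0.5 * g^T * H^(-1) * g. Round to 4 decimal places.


Step 1: H is diagonal, so H^(-1) * g = [0.2869, 0.4804].
Step 2: g^T H^(-1) g = sum_i g_i^2 / H_ii
  = (2.2954)^2/8 + (3.8428)^2/8
  = 0.6586 + 1.8459 = 2.5045
Step 3: Objective decrease = 0.5 * g^T H^(-1) g = 1.2522


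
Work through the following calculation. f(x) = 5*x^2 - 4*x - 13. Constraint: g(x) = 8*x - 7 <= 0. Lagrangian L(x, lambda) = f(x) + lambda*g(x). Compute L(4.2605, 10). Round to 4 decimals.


Step 1: Evaluate f(x).
f(4.2605) = 5*4.2605^2 - 4*4.2605 - 13 = 60.7173
Step 2: Evaluate g(x).
g(4.2605) = 8*4.2605 - 7 = 27.084
Step 3: Compute Lagrangian.
L = 60.7173 + 10*27.084 = 331.5573


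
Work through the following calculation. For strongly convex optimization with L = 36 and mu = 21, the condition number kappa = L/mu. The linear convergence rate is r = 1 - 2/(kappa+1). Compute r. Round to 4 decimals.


Step 1: Compute the condition number.
kappa = L/mu = 36/21 = 1.7143
Step 2: Compute the convergence rate.
r = 1 - 2/(kappa + 1) = 1 - 2*mu/(L + mu) = (L - mu)/(L + mu) = 15/57 = 0.2632


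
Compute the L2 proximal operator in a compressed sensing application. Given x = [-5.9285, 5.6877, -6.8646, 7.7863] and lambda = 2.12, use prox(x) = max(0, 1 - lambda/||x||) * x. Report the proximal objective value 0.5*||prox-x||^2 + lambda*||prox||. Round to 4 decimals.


Step 1: Compute ||x||.
||x|| = 13.2381
Step 2: Compute scaling factor.
scale = max(0, 1 - 2.12/13.2381) = 0.8399
Step 3: prox(x) = [-4.9791, 4.7768, -5.7653, 6.5394]
||prox(x)|| = 11.1181
Step 4: Proximal objective.
0.5*||prox-x||^2 = 2.2472
lambda*||prox|| = 23.5704
Total = 25.8175


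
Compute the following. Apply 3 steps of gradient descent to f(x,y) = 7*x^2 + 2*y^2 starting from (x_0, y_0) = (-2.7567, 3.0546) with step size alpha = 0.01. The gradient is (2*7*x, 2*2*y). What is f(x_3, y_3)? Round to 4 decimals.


Gradient descent on f(x,y) = 7*x^2 + 2*y^2.
Starting point: (-2.7567, 3.0546), alpha = 0.01
Step 1: grad_x = 2*7*-2.7567 = -38.5938, grad_y = 2*2*3.0546 = 12.2184
  x_1 = -2.7567 - 0.01*-38.5938 = -2.3708
  y_1 = 3.0546 - 0.01*12.2184 = 2.9324
Step 2: grad_x = 2*7*-2.3708 = -33.1907, grad_y = 2*2*2.9324 = 11.7297
  x_2 = -2.3708 - 0.01*-33.1907 = -2.0389
  y_2 = 2.9324 - 0.01*11.7297 = 2.8151
Step 3: grad_x = 2*7*-2.0389 = -28.544, grad_y = 2*2*2.8151 = 11.2605
  x_3 = -2.0389 - 0.01*-28.544 = -1.7534
  y_3 = 2.8151 - 0.01*11.2605 = 2.7025
f(-1.7534, 2.7025) = 7*(-1.7534)^2 + 2*2.7025^2 = 36.1284


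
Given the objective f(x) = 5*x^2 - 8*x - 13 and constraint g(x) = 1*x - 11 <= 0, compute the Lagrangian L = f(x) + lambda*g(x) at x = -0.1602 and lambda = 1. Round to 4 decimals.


Step 1: Evaluate f(x).
f(-0.1602) = 5*(-0.1602)^2 - 8*(-0.1602) - 13 = -11.5901
Step 2: Evaluate g(x).
g(-0.1602) = 1*-0.1602 - 11 = -11.1602
Step 3: Compute Lagrangian.
L = -11.5901 + 1*-11.1602 = -22.7503


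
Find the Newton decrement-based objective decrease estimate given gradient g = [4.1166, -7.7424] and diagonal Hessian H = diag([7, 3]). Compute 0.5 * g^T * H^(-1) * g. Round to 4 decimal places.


Step 1: H is diagonal, so H^(-1) * g = [0.5881, -2.5808].
Step 2: g^T H^(-1) g = sum_i g_i^2 / H_ii
  = (4.1166)^2/7 + (-7.7424)^2/3
  = 2.4209 + 19.9816 = 22.4025
Step 3: Objective decrease = 0.5 * g^T H^(-1) g = 11.2012


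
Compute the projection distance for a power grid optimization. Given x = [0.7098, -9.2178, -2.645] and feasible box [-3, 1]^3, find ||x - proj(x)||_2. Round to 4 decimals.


Project each component onto [-3, 1].
clip(0.7098) = 0.7098, clip(-9.2178) = -3.0, clip(-2.645) = -2.645
Projection = [0.7098, -3.0, -2.645]
Squared diffs: [0.0, 38.661, 0.0]
Distance = sqrt(38.661) = 6.2178


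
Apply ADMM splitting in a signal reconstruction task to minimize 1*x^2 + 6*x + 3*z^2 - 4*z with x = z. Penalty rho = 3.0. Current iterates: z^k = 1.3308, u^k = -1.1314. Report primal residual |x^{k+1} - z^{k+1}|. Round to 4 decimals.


ADMM iteration with rho = 3.0, z^k = 1.3308, u^k = -1.1314
Step 1: x-update.
Minimize 1*x^2 + 6*x + (3.0/2)*(x - 1.3308 - 1.1314)^2
FOC: (2*1 + 3.0)*x = -6 + 3.0*(1.3308 + 1.1314)
x^{k+1} = 0.2773
Step 2: z-update.
Minimize 3*z^2 - 4*z + (3.0/2)*(0.2773 - z - 1.1314)^2
FOC: (2*3 + 3.0)*z = 4 + 3.0*(0.2773 - 1.1314)
z^{k+1} = 0.1598
Step 3: u-update.
u^{k+1} = -1.1314 + 0.2773 - 0.1598 = -1.0138
Step 4: Primal residual = |0.2773 - 0.1598| = 0.1176


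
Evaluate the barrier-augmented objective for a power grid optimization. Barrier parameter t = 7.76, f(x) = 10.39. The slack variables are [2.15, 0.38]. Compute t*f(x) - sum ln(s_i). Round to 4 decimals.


Step 1: Compute log-barrier.
ln values: [0.7655, -0.9676]
phi = -(0.7655 - 0.9676) = 0.2021
Step 2: Compute augmented objective.
t*f(x) = 7.76*10.39 = 80.6264
Total = 80.6264 + 0.2021 = 80.8285


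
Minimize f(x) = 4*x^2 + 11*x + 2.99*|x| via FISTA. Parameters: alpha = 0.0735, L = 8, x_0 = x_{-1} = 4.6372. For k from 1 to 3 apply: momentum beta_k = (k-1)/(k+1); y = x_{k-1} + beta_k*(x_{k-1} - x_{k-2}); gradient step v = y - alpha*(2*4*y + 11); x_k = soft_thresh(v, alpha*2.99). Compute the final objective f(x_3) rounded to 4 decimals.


FISTA on f(x) = 4*x^2 + 11*x + 2.99*|x|
L = 8, alpha = 0.0735
Iteration 1: beta = 0.0, y = 4.6372 + 0.0*(4.6372 - 4.6372) = 4.6372
  grad(y) = 48.0976, v = y - alpha*grad = 1.102
  prox(v) = soft_thresh(1.102, 0.2198) = 0.8823
Iteration 2: beta = 0.3333, y = 0.8823 + 0.3333*(0.8823 - 4.6372) = -0.3694
  grad(y) = 8.0449, v = y - alpha*grad = -0.9607
  prox(v) = soft_thresh(-0.9607, 0.2198) = -0.7409
Iteration 3: beta = 0.5, y = -0.7409 + 0.5*(-0.7409 - 0.8823) = -1.5525
  grad(y) = -1.4201, v = y - alpha*grad = -1.4481
  prox(v) = soft_thresh(-1.4481, 0.2198) = -1.2284
f(x_3) = 4*(-1.2284)^2 + 11*(-1.2284) + 2.99*|-1.2284| = -3.8037


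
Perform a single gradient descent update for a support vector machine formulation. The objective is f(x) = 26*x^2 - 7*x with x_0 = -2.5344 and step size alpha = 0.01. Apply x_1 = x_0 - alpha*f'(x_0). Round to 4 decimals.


We compute the gradient at x_0 and apply the update.
f'(x) = 52*x - 7
f'(-2.5344) = 52*-2.5344 - 7 = -138.7888
x_1 = -2.5344 - 0.01*-138.7888 = -1.1465


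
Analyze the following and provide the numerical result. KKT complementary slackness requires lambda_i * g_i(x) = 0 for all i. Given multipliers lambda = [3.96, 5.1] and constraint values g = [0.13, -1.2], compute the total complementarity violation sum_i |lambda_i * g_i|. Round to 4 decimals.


KKT complementary slackness check:
lambda_1 * g_1 = 3.96 * 0.13 = 0.5148
lambda_2 * g_2 = 5.1 * -1.2 = -6.12
Total violation = 0.5148 + 6.12 = 6.6348


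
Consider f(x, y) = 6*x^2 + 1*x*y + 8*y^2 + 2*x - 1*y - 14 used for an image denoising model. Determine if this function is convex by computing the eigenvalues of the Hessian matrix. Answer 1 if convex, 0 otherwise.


The Hessian of f(x,y) = 6*x^2 + 1*x*y + 8*y^2 + 2*x - 1*y - 14 is:
H = [[12, 1], [1, 16]]
Trace = 12 + 16 = 28
Determinant = 12*16 - (1)^2 = 191
Discriminant = (28)^2 - 4*191 = 20.0
Eigenvalues: lambda_1 = 11.7639, lambda_2 = 16.2361
The function is convex.

1


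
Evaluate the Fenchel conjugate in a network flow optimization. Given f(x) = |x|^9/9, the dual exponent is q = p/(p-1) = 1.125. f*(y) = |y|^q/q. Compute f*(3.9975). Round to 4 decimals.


The conjugate exponent q satisfies 1/p + 1/q = 1.
p = 9, so q = 9/(9 - 1) = 1.125
|y|^q = 3.9975^1.125 = 4.7535
f*(3.9975) = 4.7535 / 1.125 = 4.2253


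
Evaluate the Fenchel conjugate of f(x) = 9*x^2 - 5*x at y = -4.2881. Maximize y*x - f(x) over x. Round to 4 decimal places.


f*(y) = sup_x {y*x - a*x^2 - b*x} = sup_x {(y-b)*x - a*x^2}
FOC: (y - b) - 2a*x = 0 => x* = (y - b)/(2a)
x* = (-4.2881 + 5)/(2*9) = 0.0396
f*(-4.2881) = (y-b)^2/(4a) = (-4.2881 + 5)^2/(4*9)
= 0.5068/36 = 0.0141


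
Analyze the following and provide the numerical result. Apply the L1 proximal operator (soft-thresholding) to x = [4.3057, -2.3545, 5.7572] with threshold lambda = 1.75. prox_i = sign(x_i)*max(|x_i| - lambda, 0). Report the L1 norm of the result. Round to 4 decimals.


Soft-thresholding with lambda = 1.75:
prox(4.3057) = sign(4.3057)*max(|4.3057| - 1.75, 0) = 2.5557
prox(-2.3545) = sign(-2.3545)*max(|-2.3545| - 1.75, 0) = -0.6045
prox(5.7572) = sign(5.7572)*max(|5.7572| - 1.75, 0) = 4.0072
prox(x) = [2.5557, -0.6045, 4.0072]
||prox(x)||_1 = 2.5557 + 0.6045 + 4.0072 = 7.1674


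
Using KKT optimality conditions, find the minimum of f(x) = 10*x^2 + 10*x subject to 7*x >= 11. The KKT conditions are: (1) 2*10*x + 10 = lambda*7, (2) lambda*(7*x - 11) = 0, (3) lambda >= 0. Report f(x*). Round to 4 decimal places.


Step 1: Try lambda = 0 (constraint inactive).
x_unc = -10/(2*10) = -0.5
Check: 7*-0.5 = -3.5 < 11 -- violated!
Step 2: Constraint must be active: 7*x = 11
x* = 11/7 = 1.5714 (rounded; the exact value 11/7 is used below)
lambda = (2*10*(11/7) + 10)/7 = 5.9184
Step 3: Compute optimal value.
f(x*) = 10*(11/7)^2 + 10*(11/7) = 40.4082


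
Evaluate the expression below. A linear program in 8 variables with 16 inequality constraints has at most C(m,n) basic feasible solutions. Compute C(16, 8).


Each vertex corresponds to some choice of n active constraints out of m, so the number of vertices is at most C(m, n) = m! / (n!(m-n)!).
m = 16, n = 8
Numerator: 16 * 15 * 14 * 13 * 12 * 11 * 10 * 9
Denominator: 8! = 40320
C(16, 8) = 12870


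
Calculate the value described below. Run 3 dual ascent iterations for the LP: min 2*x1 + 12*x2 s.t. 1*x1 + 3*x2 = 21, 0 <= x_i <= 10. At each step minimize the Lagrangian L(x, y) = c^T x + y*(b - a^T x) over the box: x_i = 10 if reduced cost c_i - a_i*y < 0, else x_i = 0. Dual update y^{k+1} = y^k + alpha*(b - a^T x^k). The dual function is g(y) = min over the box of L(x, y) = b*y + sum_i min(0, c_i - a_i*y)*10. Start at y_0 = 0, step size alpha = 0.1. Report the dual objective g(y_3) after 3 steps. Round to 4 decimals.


Dual ascent for LP: min 2*x1 + 12*x2, 1*x1 + 3*x2 = 21, 0 <= x_i <= 10
Step 1: y^k = 0.0, reduced costs: (2.0, 12.0)
  x^k = (0.0, 0.0), subgradient = b - a^T x = 21.0
  y^{k+1} = 0.0 + 0.1*21.0 = 2.1
Step 2: y^k = 2.1, reduced costs: (-0.1, 5.7)
  x^k = (10.0, 0.0), subgradient = b - a^T x = 11.0
  y^{k+1} = 2.1 + 0.1*11.0 = 3.2
Step 3: y^k = 3.2, reduced costs: (-1.2, 2.4)
  x^k = (10.0, 0.0), subgradient = b - a^T x = 11.0
  y^{k+1} = 3.2 + 0.1*11.0 = 4.3
Dual objective at y_3 = 4.3: reduced costs (-2.3, -0.9), box minimizer x = (10.0, 10.0)
g(y_3) = b*y + (c1 - a1*y)*x1 + (c2 - a2*y)*x2 = 21*4.3 + (-2.3)*10.0 + (-0.9)*10.0 = 90.3 - 23.0 - 9.0 = 58.3


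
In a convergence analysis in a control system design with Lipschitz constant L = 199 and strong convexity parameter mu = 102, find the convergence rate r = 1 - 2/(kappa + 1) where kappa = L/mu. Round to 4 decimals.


Step 1: Compute the condition number.
kappa = L/mu = 199/102 = 1.951
Step 2: Compute the convergence rate.
r = 1 - 2/(kappa + 1) = 1 - 2*mu/(L + mu) = (L - mu)/(L + mu) = 97/301 = 0.3223


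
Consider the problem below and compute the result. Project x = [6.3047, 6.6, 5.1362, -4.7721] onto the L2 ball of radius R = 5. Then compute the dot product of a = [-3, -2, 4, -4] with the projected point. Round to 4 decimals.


Step 1: Compute ||x|| (intermediates to 6 decimals).
||x|| = sqrt(6.3047^2 + 6.6^2 + 5.1362^2 + (-4.7721)^2) = 11.509245
Step 2: Project.
Since ||x|| > R, scale = R/||x|| = 5/11.509245 = 0.434433, proj(x) = scale * x
proj(x) = [2.73897, 2.867258, 2.231335, -2.073158]
Step 3: Dot product.
a^T * proj(x) = -3*2.73897 - 2*2.867258 + 4*2.231335 - 4*(-2.073158) = 3.2665


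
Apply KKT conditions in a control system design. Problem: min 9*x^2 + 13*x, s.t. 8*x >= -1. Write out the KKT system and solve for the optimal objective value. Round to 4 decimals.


Step 1: Try lambda = 0 (constraint inactive).
x_unc = -13/(2*9) = -0.7222
Check: 8*-0.7222 = -5.7776 < -1 -- violated!
Step 2: Constraint must be active: 8*x = -1
x* = -1/8 = -0.125
lambda = (2*9*(-0.125) + 13)/8 = 1.3438
Step 3: Compute optimal value.
f(x*) = 9*(-0.125)^2 + 13*(-0.125) = -1.4844


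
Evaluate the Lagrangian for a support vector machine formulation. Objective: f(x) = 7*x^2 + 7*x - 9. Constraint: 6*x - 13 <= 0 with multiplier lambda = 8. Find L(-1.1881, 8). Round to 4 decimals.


Step 1: Evaluate f(x).
f(-1.1881) = 7*(-1.1881)^2 + 7*(-1.1881) - 9 = -7.4356
Step 2: Evaluate g(x).
g(-1.1881) = 6*-1.1881 - 13 = -20.1286
Step 3: Compute Lagrangian.
L = -7.4356 + 8*-20.1286 = -168.4644


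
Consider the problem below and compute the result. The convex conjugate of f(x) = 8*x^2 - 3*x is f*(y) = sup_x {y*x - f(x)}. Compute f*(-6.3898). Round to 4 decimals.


f*(y) = sup_x {y*x - a*x^2 - b*x} = sup_x {(y-b)*x - a*x^2}
FOC: (y - b) - 2a*x = 0 => x* = (y - b)/(2a)
x* = (-6.3898 + 3)/(2*8) = -0.2119
f*(-6.3898) = (y-b)^2/(4a) = (-6.3898 + 3)^2/(4*8)
= 11.4907/32 = 0.3591


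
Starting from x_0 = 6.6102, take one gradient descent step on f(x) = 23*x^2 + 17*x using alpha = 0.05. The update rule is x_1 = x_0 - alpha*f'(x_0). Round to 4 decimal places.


We compute the gradient at x_0 and apply the update.
f'(x) = 46*x + 17
f'(6.6102) = 46*6.6102 + 17 = 321.0692
x_1 = 6.6102 - 0.05*321.0692 = -9.4433


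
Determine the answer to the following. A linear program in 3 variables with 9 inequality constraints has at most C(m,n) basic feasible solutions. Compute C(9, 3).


Each vertex corresponds to some choice of n active constraints out of m, so the number of vertices is at most C(m, n) = m! / (n!(m-n)!).
m = 9, n = 3
Numerator: 9 * 8 * 7
Denominator: 3! = 6
C(9, 3) = 84


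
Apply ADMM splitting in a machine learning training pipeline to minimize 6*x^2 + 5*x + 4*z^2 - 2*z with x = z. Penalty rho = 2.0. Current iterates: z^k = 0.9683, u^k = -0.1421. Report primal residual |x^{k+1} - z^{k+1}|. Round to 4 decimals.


ADMM iteration with rho = 2.0, z^k = 0.9683, u^k = -0.1421
Step 1: x-update.
Minimize 6*x^2 + 5*x + (2.0/2)*(x - 0.9683 - 0.1421)^2
FOC: (2*6 + 2.0)*x = -5 + 2.0*(0.9683 + 0.1421)
x^{k+1} = -0.1985
Step 2: z-update.
Minimize 4*z^2 - 2*z + (2.0/2)*(-0.1985 - z - 0.1421)^2
FOC: (2*4 + 2.0)*z = 2 + 2.0*(-0.1985 - 0.1421)
z^{k+1} = 0.1319
Step 3: u-update.
u^{k+1} = -0.1421 - 0.1985 - 0.1319 = -0.4725
Step 4: Primal residual = |-0.1985 - 0.1319| = 0.3304


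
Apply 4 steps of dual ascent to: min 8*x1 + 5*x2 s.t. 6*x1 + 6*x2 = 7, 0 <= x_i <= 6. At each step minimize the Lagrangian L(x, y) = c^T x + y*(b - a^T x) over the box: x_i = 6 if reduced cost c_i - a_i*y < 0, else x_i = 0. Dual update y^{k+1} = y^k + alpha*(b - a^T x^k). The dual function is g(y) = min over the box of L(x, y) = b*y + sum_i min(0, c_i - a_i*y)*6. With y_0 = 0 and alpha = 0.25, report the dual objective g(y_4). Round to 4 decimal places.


Dual ascent for LP: min 8*x1 + 5*x2, 6*x1 + 6*x2 = 7, 0 <= x_i <= 6
Step 1: y^k = 0.0, reduced costs: (8.0, 5.0)
  x^k = (0.0, 0.0), subgradient = b - a^T x = 7.0
  y^{k+1} = 0.0 + 0.25*7.0 = 1.75
Step 2: y^k = 1.75, reduced costs: (-2.5, -5.5)
  x^k = (6.0, 6.0), subgradient = b - a^T x = -65.0
  y^{k+1} = 1.75 + 0.25*-65.0 = -14.5
Step 3: y^k = -14.5, reduced costs: (95.0, 92.0)
  x^k = (0.0, 0.0), subgradient = b - a^T x = 7.0
  y^{k+1} = -14.5 + 0.25*7.0 = -12.75
Step 4: y^k = -12.75, reduced costs: (84.5, 81.5)
  x^k = (0.0, 0.0), subgradient = b - a^T x = 7.0
  y^{k+1} = -12.75 + 0.25*7.0 = -11.0
Dual objective at y_4 = -11.0: reduced costs (74.0, 71.0), box minimizer x = (0.0, 0.0)
g(y_4) = b*y + (c1 - a1*y)*x1 + (c2 - a2*y)*x2 = 7*(-11.0) + 74.0*0.0 + 71.0*0.0 = -77.0 + 0.0 + 0.0 = -77.0


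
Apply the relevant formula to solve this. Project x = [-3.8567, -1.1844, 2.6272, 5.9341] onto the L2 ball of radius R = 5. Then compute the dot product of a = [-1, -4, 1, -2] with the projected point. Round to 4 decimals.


Step 1: Compute ||x|| (intermediates to 6 decimals).
||x|| = sqrt((-3.8567)^2 + (-1.1844)^2 + 2.6272^2 + 5.9341^2) = 7.641509
Step 2: Project.
Since ||x|| > R, scale = R/||x|| = 5/7.641509 = 0.654321, proj(x) = scale * x
proj(x) = [-2.52352, -0.774978, 1.719032, 3.882806]
Step 3: Dot product.
a^T * proj(x) = -1*(-2.52352) - 4*(-0.774978) + 1*1.719032 - 2*3.882806 = -0.4231


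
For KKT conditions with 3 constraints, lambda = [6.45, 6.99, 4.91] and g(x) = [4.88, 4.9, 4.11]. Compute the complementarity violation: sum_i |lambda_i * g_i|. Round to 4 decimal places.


KKT complementary slackness check:
lambda_1 * g_1 = 6.45 * 4.88 = 31.476
lambda_2 * g_2 = 6.99 * 4.9 = 34.251
lambda_3 * g_3 = 4.91 * 4.11 = 20.1801
Total violation = 31.476 + 34.251 + 20.1801 = 85.9071
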